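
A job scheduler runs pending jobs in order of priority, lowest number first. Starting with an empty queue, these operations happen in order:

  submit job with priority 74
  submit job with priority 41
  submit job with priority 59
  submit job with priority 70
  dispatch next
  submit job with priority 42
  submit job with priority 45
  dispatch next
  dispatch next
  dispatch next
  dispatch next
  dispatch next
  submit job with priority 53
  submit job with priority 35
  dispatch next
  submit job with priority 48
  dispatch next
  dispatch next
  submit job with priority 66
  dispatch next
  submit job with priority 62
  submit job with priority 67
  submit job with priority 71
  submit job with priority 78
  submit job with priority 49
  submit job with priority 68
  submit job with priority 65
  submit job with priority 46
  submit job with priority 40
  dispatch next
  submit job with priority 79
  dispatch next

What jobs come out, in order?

insert 74 → {74}
insert 41 → {41, 74}
insert 59 → {41, 59, 74}
insert 70 → {41, 59, 70, 74}
dispatch next → 41; now {59, 70, 74}
insert 42 → {42, 59, 70, 74}
insert 45 → {42, 45, 59, 70, 74}
dispatch next → 42; now {45, 59, 70, 74}
dispatch next → 45; now {59, 70, 74}
dispatch next → 59; now {70, 74}
dispatch next → 70; now {74}
dispatch next → 74; now {}
insert 53 → {53}
insert 35 → {35, 53}
dispatch next → 35; now {53}
insert 48 → {48, 53}
dispatch next → 48; now {53}
dispatch next → 53; now {}
insert 66 → {66}
dispatch next → 66; now {}
insert 62 → {62}
insert 67 → {62, 67}
insert 71 → {62, 67, 71}
insert 78 → {62, 67, 71, 78}
insert 49 → {49, 62, 67, 71, 78}
insert 68 → {49, 62, 67, 68, 71, 78}
insert 65 → {49, 62, 65, 67, 68, 71, 78}
insert 46 → {46, 49, 62, 65, 67, 68, 71, 78}
insert 40 → {40, 46, 49, 62, 65, 67, 68, 71, 78}
dispatch next → 40; now {46, 49, 62, 65, 67, 68, 71, 78}
insert 79 → {46, 49, 62, 65, 67, 68, 71, 78, 79}
dispatch next → 46; now {49, 62, 65, 67, 68, 71, 78, 79}

41 → 42 → 45 → 59 → 70 → 74 → 35 → 48 → 53 → 66 → 40 → 46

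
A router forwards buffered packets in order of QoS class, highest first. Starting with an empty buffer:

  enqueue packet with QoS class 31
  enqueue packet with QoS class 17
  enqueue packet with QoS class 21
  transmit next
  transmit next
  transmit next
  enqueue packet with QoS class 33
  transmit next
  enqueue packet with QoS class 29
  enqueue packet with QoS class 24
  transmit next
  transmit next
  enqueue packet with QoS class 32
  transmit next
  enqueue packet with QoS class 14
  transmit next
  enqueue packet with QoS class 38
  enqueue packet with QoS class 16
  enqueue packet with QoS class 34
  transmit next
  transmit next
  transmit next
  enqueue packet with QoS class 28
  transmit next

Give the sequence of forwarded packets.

insert 31 → {31}
insert 17 → {31, 17}
insert 21 → {31, 21, 17}
transmit next → 31; now {21, 17}
transmit next → 21; now {17}
transmit next → 17; now {}
insert 33 → {33}
transmit next → 33; now {}
insert 29 → {29}
insert 24 → {29, 24}
transmit next → 29; now {24}
transmit next → 24; now {}
insert 32 → {32}
transmit next → 32; now {}
insert 14 → {14}
transmit next → 14; now {}
insert 38 → {38}
insert 16 → {38, 16}
insert 34 → {38, 34, 16}
transmit next → 38; now {34, 16}
transmit next → 34; now {16}
transmit next → 16; now {}
insert 28 → {28}
transmit next → 28; now {}

[31, 21, 17, 33, 29, 24, 32, 14, 38, 34, 16, 28]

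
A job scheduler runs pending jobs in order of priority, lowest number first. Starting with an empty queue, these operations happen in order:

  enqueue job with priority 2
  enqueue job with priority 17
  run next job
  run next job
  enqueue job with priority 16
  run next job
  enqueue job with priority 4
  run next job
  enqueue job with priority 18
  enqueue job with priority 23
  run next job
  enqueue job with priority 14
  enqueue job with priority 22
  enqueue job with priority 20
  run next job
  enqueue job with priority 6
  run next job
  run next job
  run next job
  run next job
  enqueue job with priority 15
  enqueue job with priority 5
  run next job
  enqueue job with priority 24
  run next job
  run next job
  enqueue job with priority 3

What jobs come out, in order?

2 → 17 → 16 → 4 → 18 → 14 → 6 → 20 → 22 → 23 → 5 → 15 → 24

insert 2 → {2}
insert 17 → {2, 17}
run next job → 2; now {17}
run next job → 17; now {}
insert 16 → {16}
run next job → 16; now {}
insert 4 → {4}
run next job → 4; now {}
insert 18 → {18}
insert 23 → {18, 23}
run next job → 18; now {23}
insert 14 → {14, 23}
insert 22 → {14, 22, 23}
insert 20 → {14, 20, 22, 23}
run next job → 14; now {20, 22, 23}
insert 6 → {6, 20, 22, 23}
run next job → 6; now {20, 22, 23}
run next job → 20; now {22, 23}
run next job → 22; now {23}
run next job → 23; now {}
insert 15 → {15}
insert 5 → {5, 15}
run next job → 5; now {15}
insert 24 → {15, 24}
run next job → 15; now {24}
run next job → 24; now {}
insert 3 → {3}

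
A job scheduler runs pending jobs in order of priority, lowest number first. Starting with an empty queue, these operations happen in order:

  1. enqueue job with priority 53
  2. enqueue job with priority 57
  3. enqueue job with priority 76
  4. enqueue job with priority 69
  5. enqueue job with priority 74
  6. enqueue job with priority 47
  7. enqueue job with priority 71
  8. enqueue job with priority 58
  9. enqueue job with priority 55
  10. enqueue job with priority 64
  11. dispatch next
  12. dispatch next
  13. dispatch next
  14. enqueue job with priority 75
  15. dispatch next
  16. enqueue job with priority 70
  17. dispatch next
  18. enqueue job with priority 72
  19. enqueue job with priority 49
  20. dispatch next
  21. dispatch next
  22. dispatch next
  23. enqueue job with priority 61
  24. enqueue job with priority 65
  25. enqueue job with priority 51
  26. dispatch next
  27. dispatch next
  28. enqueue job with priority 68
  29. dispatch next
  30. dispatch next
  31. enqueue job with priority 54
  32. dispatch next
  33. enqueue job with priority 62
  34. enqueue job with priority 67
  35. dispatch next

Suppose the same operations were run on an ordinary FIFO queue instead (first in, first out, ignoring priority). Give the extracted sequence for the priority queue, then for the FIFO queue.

insert 53 → {53}
insert 57 → {53, 57}
insert 76 → {53, 57, 76}
insert 69 → {53, 57, 69, 76}
insert 74 → {53, 57, 69, 74, 76}
insert 47 → {47, 53, 57, 69, 74, 76}
insert 71 → {47, 53, 57, 69, 71, 74, 76}
insert 58 → {47, 53, 57, 58, 69, 71, 74, 76}
insert 55 → {47, 53, 55, 57, 58, 69, 71, 74, 76}
insert 64 → {47, 53, 55, 57, 58, 64, 69, 71, 74, 76}
dispatch next → 47; now {53, 55, 57, 58, 64, 69, 71, 74, 76}
dispatch next → 53; now {55, 57, 58, 64, 69, 71, 74, 76}
dispatch next → 55; now {57, 58, 64, 69, 71, 74, 76}
insert 75 → {57, 58, 64, 69, 71, 74, 75, 76}
dispatch next → 57; now {58, 64, 69, 71, 74, 75, 76}
insert 70 → {58, 64, 69, 70, 71, 74, 75, 76}
dispatch next → 58; now {64, 69, 70, 71, 74, 75, 76}
insert 72 → {64, 69, 70, 71, 72, 74, 75, 76}
insert 49 → {49, 64, 69, 70, 71, 72, 74, 75, 76}
dispatch next → 49; now {64, 69, 70, 71, 72, 74, 75, 76}
dispatch next → 64; now {69, 70, 71, 72, 74, 75, 76}
dispatch next → 69; now {70, 71, 72, 74, 75, 76}
insert 61 → {61, 70, 71, 72, 74, 75, 76}
insert 65 → {61, 65, 70, 71, 72, 74, 75, 76}
insert 51 → {51, 61, 65, 70, 71, 72, 74, 75, 76}
dispatch next → 51; now {61, 65, 70, 71, 72, 74, 75, 76}
dispatch next → 61; now {65, 70, 71, 72, 74, 75, 76}
insert 68 → {65, 68, 70, 71, 72, 74, 75, 76}
dispatch next → 65; now {68, 70, 71, 72, 74, 75, 76}
dispatch next → 68; now {70, 71, 72, 74, 75, 76}
insert 54 → {54, 70, 71, 72, 74, 75, 76}
dispatch next → 54; now {70, 71, 72, 74, 75, 76}
insert 62 → {62, 70, 71, 72, 74, 75, 76}
insert 67 → {62, 67, 70, 71, 72, 74, 75, 76}
dispatch next → 62; now {67, 70, 71, 72, 74, 75, 76}

priority queue: [47, 53, 55, 57, 58, 49, 64, 69, 51, 61, 65, 68, 54, 62]; FIFO queue: 53, 57, 76, 69, 74, 47, 71, 58, 55, 64, 75, 70, 72, 49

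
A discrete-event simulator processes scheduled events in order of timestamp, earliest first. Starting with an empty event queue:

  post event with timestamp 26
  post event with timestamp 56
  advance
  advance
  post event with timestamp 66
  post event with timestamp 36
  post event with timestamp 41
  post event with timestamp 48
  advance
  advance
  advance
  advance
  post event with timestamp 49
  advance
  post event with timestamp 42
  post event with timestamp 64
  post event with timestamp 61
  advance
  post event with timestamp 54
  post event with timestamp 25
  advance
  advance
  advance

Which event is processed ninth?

25

insert 26 → {26}
insert 56 → {26, 56}
advance → 26; now {56}
advance → 56; now {}
insert 66 → {66}
insert 36 → {36, 66}
insert 41 → {36, 41, 66}
insert 48 → {36, 41, 48, 66}
advance → 36; now {41, 48, 66}
advance → 41; now {48, 66}
advance → 48; now {66}
advance → 66; now {}
insert 49 → {49}
advance → 49; now {}
insert 42 → {42}
insert 64 → {42, 64}
insert 61 → {42, 61, 64}
advance → 42; now {61, 64}
insert 54 → {54, 61, 64}
insert 25 → {25, 54, 61, 64}
advance → 25; now {54, 61, 64}
advance → 54; now {61, 64}
advance → 61; now {64}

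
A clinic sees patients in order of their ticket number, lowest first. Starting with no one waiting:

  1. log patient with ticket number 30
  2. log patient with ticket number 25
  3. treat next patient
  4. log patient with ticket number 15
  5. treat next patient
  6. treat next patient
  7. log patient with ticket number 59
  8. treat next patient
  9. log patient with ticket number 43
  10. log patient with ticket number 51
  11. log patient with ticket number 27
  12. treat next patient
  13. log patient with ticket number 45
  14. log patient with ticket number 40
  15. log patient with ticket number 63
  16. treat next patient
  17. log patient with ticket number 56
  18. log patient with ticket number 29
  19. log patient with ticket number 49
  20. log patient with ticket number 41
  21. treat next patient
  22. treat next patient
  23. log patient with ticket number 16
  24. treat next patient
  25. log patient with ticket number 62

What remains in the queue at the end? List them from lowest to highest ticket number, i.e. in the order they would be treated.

43 → 45 → 49 → 51 → 56 → 62 → 63

insert 30 → {30}
insert 25 → {25, 30}
treat next patient → 25; now {30}
insert 15 → {15, 30}
treat next patient → 15; now {30}
treat next patient → 30; now {}
insert 59 → {59}
treat next patient → 59; now {}
insert 43 → {43}
insert 51 → {43, 51}
insert 27 → {27, 43, 51}
treat next patient → 27; now {43, 51}
insert 45 → {43, 45, 51}
insert 40 → {40, 43, 45, 51}
insert 63 → {40, 43, 45, 51, 63}
treat next patient → 40; now {43, 45, 51, 63}
insert 56 → {43, 45, 51, 56, 63}
insert 29 → {29, 43, 45, 51, 56, 63}
insert 49 → {29, 43, 45, 49, 51, 56, 63}
insert 41 → {29, 41, 43, 45, 49, 51, 56, 63}
treat next patient → 29; now {41, 43, 45, 49, 51, 56, 63}
treat next patient → 41; now {43, 45, 49, 51, 56, 63}
insert 16 → {16, 43, 45, 49, 51, 56, 63}
treat next patient → 16; now {43, 45, 49, 51, 56, 63}
insert 62 → {43, 45, 49, 51, 56, 62, 63}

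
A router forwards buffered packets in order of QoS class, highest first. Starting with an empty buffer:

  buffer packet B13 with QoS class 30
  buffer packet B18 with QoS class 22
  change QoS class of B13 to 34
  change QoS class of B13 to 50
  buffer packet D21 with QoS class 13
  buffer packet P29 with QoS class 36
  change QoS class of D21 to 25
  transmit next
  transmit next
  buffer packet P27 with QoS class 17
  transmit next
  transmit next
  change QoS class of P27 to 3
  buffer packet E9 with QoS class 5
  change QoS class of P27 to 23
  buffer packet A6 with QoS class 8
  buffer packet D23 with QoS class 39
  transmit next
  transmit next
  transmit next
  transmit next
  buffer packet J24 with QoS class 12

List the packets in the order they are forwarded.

add B13 (QoS class 30) → {B13:30}
add B18 (QoS class 22) → {B13:30, B18:22}
update B13 to QoS class 34 → {B13:34, B18:22}
update B13 to QoS class 50 → {B13:50, B18:22}
add D21 (QoS class 13) → {B13:50, B18:22, D21:13}
add P29 (QoS class 36) → {B13:50, P29:36, B18:22, D21:13}
update D21 to QoS class 25 → {B13:50, P29:36, D21:25, B18:22}
transmit next → B13; now {P29:36, D21:25, B18:22}
transmit next → P29; now {D21:25, B18:22}
add P27 (QoS class 17) → {D21:25, B18:22, P27:17}
transmit next → D21; now {B18:22, P27:17}
transmit next → B18; now {P27:17}
update P27 to QoS class 3 → {P27:3}
add E9 (QoS class 5) → {E9:5, P27:3}
update P27 to QoS class 23 → {P27:23, E9:5}
add A6 (QoS class 8) → {P27:23, A6:8, E9:5}
add D23 (QoS class 39) → {D23:39, P27:23, A6:8, E9:5}
transmit next → D23; now {P27:23, A6:8, E9:5}
transmit next → P27; now {A6:8, E9:5}
transmit next → A6; now {E9:5}
transmit next → E9; now {}
add J24 (QoS class 12) → {J24:12}

[B13, P29, D21, B18, D23, P27, A6, E9]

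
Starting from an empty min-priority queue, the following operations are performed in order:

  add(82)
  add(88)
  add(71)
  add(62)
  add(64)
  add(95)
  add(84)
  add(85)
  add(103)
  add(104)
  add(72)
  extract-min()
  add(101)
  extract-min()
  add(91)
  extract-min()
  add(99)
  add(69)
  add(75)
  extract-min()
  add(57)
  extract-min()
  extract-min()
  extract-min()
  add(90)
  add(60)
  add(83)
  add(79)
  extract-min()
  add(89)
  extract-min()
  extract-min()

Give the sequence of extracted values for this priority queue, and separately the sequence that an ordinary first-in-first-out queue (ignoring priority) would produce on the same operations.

priority queue: 62, 64, 71, 69, 57, 72, 75, 60, 79, 82; FIFO queue: 82 → 88 → 71 → 62 → 64 → 95 → 84 → 85 → 103 → 104

insert 82 → {82}
insert 88 → {82, 88}
insert 71 → {71, 82, 88}
insert 62 → {62, 71, 82, 88}
insert 64 → {62, 64, 71, 82, 88}
insert 95 → {62, 64, 71, 82, 88, 95}
insert 84 → {62, 64, 71, 82, 84, 88, 95}
insert 85 → {62, 64, 71, 82, 84, 85, 88, 95}
insert 103 → {62, 64, 71, 82, 84, 85, 88, 95, 103}
insert 104 → {62, 64, 71, 82, 84, 85, 88, 95, 103, 104}
insert 72 → {62, 64, 71, 72, 82, 84, 85, 88, 95, 103, 104}
extract-min → 62; now {64, 71, 72, 82, 84, 85, 88, 95, 103, 104}
insert 101 → {64, 71, 72, 82, 84, 85, 88, 95, 101, 103, 104}
extract-min → 64; now {71, 72, 82, 84, 85, 88, 95, 101, 103, 104}
insert 91 → {71, 72, 82, 84, 85, 88, 91, 95, 101, 103, 104}
extract-min → 71; now {72, 82, 84, 85, 88, 91, 95, 101, 103, 104}
insert 99 → {72, 82, 84, 85, 88, 91, 95, 99, 101, 103, 104}
insert 69 → {69, 72, 82, 84, 85, 88, 91, 95, 99, 101, 103, 104}
insert 75 → {69, 72, 75, 82, 84, 85, 88, 91, 95, 99, 101, 103, 104}
extract-min → 69; now {72, 75, 82, 84, 85, 88, 91, 95, 99, 101, 103, 104}
insert 57 → {57, 72, 75, 82, 84, 85, 88, 91, 95, 99, 101, 103, 104}
extract-min → 57; now {72, 75, 82, 84, 85, 88, 91, 95, 99, 101, 103, 104}
extract-min → 72; now {75, 82, 84, 85, 88, 91, 95, 99, 101, 103, 104}
extract-min → 75; now {82, 84, 85, 88, 91, 95, 99, 101, 103, 104}
insert 90 → {82, 84, 85, 88, 90, 91, 95, 99, 101, 103, 104}
insert 60 → {60, 82, 84, 85, 88, 90, 91, 95, 99, 101, 103, 104}
insert 83 → {60, 82, 83, 84, 85, 88, 90, 91, 95, 99, 101, 103, 104}
insert 79 → {60, 79, 82, 83, 84, 85, 88, 90, 91, 95, 99, 101, 103, 104}
extract-min → 60; now {79, 82, 83, 84, 85, 88, 90, 91, 95, 99, 101, 103, 104}
insert 89 → {79, 82, 83, 84, 85, 88, 89, 90, 91, 95, 99, 101, 103, 104}
extract-min → 79; now {82, 83, 84, 85, 88, 89, 90, 91, 95, 99, 101, 103, 104}
extract-min → 82; now {83, 84, 85, 88, 89, 90, 91, 95, 99, 101, 103, 104}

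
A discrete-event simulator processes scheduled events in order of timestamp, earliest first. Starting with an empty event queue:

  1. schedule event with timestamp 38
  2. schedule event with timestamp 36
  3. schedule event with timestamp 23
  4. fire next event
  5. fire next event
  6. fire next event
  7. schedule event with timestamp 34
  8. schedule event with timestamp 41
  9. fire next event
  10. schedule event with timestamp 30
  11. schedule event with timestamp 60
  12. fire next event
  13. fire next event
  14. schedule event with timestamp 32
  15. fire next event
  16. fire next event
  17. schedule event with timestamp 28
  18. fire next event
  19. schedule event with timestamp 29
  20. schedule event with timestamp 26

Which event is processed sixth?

insert 38 → {38}
insert 36 → {36, 38}
insert 23 → {23, 36, 38}
fire next event → 23; now {36, 38}
fire next event → 36; now {38}
fire next event → 38; now {}
insert 34 → {34}
insert 41 → {34, 41}
fire next event → 34; now {41}
insert 30 → {30, 41}
insert 60 → {30, 41, 60}
fire next event → 30; now {41, 60}
fire next event → 41; now {60}
insert 32 → {32, 60}
fire next event → 32; now {60}
fire next event → 60; now {}
insert 28 → {28}
fire next event → 28; now {}
insert 29 → {29}
insert 26 → {26, 29}

41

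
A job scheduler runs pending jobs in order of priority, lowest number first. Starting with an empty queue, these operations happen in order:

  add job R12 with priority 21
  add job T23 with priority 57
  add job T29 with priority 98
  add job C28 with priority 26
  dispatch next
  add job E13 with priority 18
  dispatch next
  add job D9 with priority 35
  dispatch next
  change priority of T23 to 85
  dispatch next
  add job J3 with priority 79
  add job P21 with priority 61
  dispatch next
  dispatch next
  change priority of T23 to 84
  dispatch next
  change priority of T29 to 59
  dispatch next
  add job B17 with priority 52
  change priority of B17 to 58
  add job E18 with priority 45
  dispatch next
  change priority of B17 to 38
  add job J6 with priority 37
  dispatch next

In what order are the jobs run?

add R12 (priority 21) → {R12:21}
add T23 (priority 57) → {R12:21, T23:57}
add T29 (priority 98) → {R12:21, T23:57, T29:98}
add C28 (priority 26) → {R12:21, C28:26, T23:57, T29:98}
dispatch next → R12; now {C28:26, T23:57, T29:98}
add E13 (priority 18) → {E13:18, C28:26, T23:57, T29:98}
dispatch next → E13; now {C28:26, T23:57, T29:98}
add D9 (priority 35) → {C28:26, D9:35, T23:57, T29:98}
dispatch next → C28; now {D9:35, T23:57, T29:98}
update T23 to priority 85 → {D9:35, T23:85, T29:98}
dispatch next → D9; now {T23:85, T29:98}
add J3 (priority 79) → {J3:79, T23:85, T29:98}
add P21 (priority 61) → {P21:61, J3:79, T23:85, T29:98}
dispatch next → P21; now {J3:79, T23:85, T29:98}
dispatch next → J3; now {T23:85, T29:98}
update T23 to priority 84 → {T23:84, T29:98}
dispatch next → T23; now {T29:98}
update T29 to priority 59 → {T29:59}
dispatch next → T29; now {}
add B17 (priority 52) → {B17:52}
update B17 to priority 58 → {B17:58}
add E18 (priority 45) → {E18:45, B17:58}
dispatch next → E18; now {B17:58}
update B17 to priority 38 → {B17:38}
add J6 (priority 37) → {J6:37, B17:38}
dispatch next → J6; now {B17:38}

R12 → E13 → C28 → D9 → P21 → J3 → T23 → T29 → E18 → J6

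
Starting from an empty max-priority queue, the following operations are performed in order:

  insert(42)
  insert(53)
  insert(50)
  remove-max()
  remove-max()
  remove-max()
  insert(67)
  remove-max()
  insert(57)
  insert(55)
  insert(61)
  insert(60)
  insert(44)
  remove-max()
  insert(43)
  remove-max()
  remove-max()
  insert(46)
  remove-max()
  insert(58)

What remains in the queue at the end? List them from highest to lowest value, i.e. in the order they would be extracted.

58 → 46 → 44 → 43

insert 42 → {42}
insert 53 → {53, 42}
insert 50 → {53, 50, 42}
remove-max → 53; now {50, 42}
remove-max → 50; now {42}
remove-max → 42; now {}
insert 67 → {67}
remove-max → 67; now {}
insert 57 → {57}
insert 55 → {57, 55}
insert 61 → {61, 57, 55}
insert 60 → {61, 60, 57, 55}
insert 44 → {61, 60, 57, 55, 44}
remove-max → 61; now {60, 57, 55, 44}
insert 43 → {60, 57, 55, 44, 43}
remove-max → 60; now {57, 55, 44, 43}
remove-max → 57; now {55, 44, 43}
insert 46 → {55, 46, 44, 43}
remove-max → 55; now {46, 44, 43}
insert 58 → {58, 46, 44, 43}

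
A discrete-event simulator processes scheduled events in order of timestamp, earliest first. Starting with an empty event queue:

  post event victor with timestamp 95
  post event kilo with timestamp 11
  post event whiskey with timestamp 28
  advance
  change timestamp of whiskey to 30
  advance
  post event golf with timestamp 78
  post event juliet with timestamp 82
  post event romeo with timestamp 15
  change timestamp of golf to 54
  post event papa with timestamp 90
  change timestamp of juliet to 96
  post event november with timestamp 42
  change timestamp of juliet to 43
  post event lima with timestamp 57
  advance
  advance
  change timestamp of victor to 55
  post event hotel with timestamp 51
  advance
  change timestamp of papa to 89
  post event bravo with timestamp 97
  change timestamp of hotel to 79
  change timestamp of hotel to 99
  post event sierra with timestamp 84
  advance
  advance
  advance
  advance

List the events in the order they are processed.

kilo, whiskey, romeo, november, juliet, golf, victor, lima, sierra

add victor (timestamp 95) → {victor:95}
add kilo (timestamp 11) → {kilo:11, victor:95}
add whiskey (timestamp 28) → {kilo:11, whiskey:28, victor:95}
advance → kilo; now {whiskey:28, victor:95}
update whiskey to timestamp 30 → {whiskey:30, victor:95}
advance → whiskey; now {victor:95}
add golf (timestamp 78) → {golf:78, victor:95}
add juliet (timestamp 82) → {golf:78, juliet:82, victor:95}
add romeo (timestamp 15) → {romeo:15, golf:78, juliet:82, victor:95}
update golf to timestamp 54 → {romeo:15, golf:54, juliet:82, victor:95}
add papa (timestamp 90) → {romeo:15, golf:54, juliet:82, papa:90, victor:95}
update juliet to timestamp 96 → {romeo:15, golf:54, papa:90, victor:95, juliet:96}
add november (timestamp 42) → {romeo:15, november:42, golf:54, papa:90, victor:95, juliet:96}
update juliet to timestamp 43 → {romeo:15, november:42, juliet:43, golf:54, papa:90, victor:95}
add lima (timestamp 57) → {romeo:15, november:42, juliet:43, golf:54, lima:57, papa:90, victor:95}
advance → romeo; now {november:42, juliet:43, golf:54, lima:57, papa:90, victor:95}
advance → november; now {juliet:43, golf:54, lima:57, papa:90, victor:95}
update victor to timestamp 55 → {juliet:43, golf:54, victor:55, lima:57, papa:90}
add hotel (timestamp 51) → {juliet:43, hotel:51, golf:54, victor:55, lima:57, papa:90}
advance → juliet; now {hotel:51, golf:54, victor:55, lima:57, papa:90}
update papa to timestamp 89 → {hotel:51, golf:54, victor:55, lima:57, papa:89}
add bravo (timestamp 97) → {hotel:51, golf:54, victor:55, lima:57, papa:89, bravo:97}
update hotel to timestamp 79 → {golf:54, victor:55, lima:57, hotel:79, papa:89, bravo:97}
update hotel to timestamp 99 → {golf:54, victor:55, lima:57, papa:89, bravo:97, hotel:99}
add sierra (timestamp 84) → {golf:54, victor:55, lima:57, sierra:84, papa:89, bravo:97, hotel:99}
advance → golf; now {victor:55, lima:57, sierra:84, papa:89, bravo:97, hotel:99}
advance → victor; now {lima:57, sierra:84, papa:89, bravo:97, hotel:99}
advance → lima; now {sierra:84, papa:89, bravo:97, hotel:99}
advance → sierra; now {papa:89, bravo:97, hotel:99}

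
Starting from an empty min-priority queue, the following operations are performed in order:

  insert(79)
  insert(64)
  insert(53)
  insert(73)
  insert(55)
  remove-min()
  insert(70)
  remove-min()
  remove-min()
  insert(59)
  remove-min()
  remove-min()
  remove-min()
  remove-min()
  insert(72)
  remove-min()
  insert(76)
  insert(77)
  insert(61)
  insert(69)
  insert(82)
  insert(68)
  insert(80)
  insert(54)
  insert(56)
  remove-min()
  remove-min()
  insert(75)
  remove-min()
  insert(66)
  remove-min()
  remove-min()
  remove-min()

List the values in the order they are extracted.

insert 79 → {79}
insert 64 → {64, 79}
insert 53 → {53, 64, 79}
insert 73 → {53, 64, 73, 79}
insert 55 → {53, 55, 64, 73, 79}
remove-min → 53; now {55, 64, 73, 79}
insert 70 → {55, 64, 70, 73, 79}
remove-min → 55; now {64, 70, 73, 79}
remove-min → 64; now {70, 73, 79}
insert 59 → {59, 70, 73, 79}
remove-min → 59; now {70, 73, 79}
remove-min → 70; now {73, 79}
remove-min → 73; now {79}
remove-min → 79; now {}
insert 72 → {72}
remove-min → 72; now {}
insert 76 → {76}
insert 77 → {76, 77}
insert 61 → {61, 76, 77}
insert 69 → {61, 69, 76, 77}
insert 82 → {61, 69, 76, 77, 82}
insert 68 → {61, 68, 69, 76, 77, 82}
insert 80 → {61, 68, 69, 76, 77, 80, 82}
insert 54 → {54, 61, 68, 69, 76, 77, 80, 82}
insert 56 → {54, 56, 61, 68, 69, 76, 77, 80, 82}
remove-min → 54; now {56, 61, 68, 69, 76, 77, 80, 82}
remove-min → 56; now {61, 68, 69, 76, 77, 80, 82}
insert 75 → {61, 68, 69, 75, 76, 77, 80, 82}
remove-min → 61; now {68, 69, 75, 76, 77, 80, 82}
insert 66 → {66, 68, 69, 75, 76, 77, 80, 82}
remove-min → 66; now {68, 69, 75, 76, 77, 80, 82}
remove-min → 68; now {69, 75, 76, 77, 80, 82}
remove-min → 69; now {75, 76, 77, 80, 82}

53, 55, 64, 59, 70, 73, 79, 72, 54, 56, 61, 66, 68, 69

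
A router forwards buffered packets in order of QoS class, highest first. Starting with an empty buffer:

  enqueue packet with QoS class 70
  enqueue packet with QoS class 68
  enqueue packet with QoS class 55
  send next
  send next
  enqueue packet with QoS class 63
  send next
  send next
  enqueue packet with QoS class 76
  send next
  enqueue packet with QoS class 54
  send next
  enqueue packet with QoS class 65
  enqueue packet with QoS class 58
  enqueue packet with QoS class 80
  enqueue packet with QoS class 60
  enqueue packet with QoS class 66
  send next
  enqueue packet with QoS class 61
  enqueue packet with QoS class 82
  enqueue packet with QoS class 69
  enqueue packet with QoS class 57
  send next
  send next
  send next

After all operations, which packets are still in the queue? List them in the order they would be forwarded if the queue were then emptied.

insert 70 → {70}
insert 68 → {70, 68}
insert 55 → {70, 68, 55}
send next → 70; now {68, 55}
send next → 68; now {55}
insert 63 → {63, 55}
send next → 63; now {55}
send next → 55; now {}
insert 76 → {76}
send next → 76; now {}
insert 54 → {54}
send next → 54; now {}
insert 65 → {65}
insert 58 → {65, 58}
insert 80 → {80, 65, 58}
insert 60 → {80, 65, 60, 58}
insert 66 → {80, 66, 65, 60, 58}
send next → 80; now {66, 65, 60, 58}
insert 61 → {66, 65, 61, 60, 58}
insert 82 → {82, 66, 65, 61, 60, 58}
insert 69 → {82, 69, 66, 65, 61, 60, 58}
insert 57 → {82, 69, 66, 65, 61, 60, 58, 57}
send next → 82; now {69, 66, 65, 61, 60, 58, 57}
send next → 69; now {66, 65, 61, 60, 58, 57}
send next → 66; now {65, 61, 60, 58, 57}

[65, 61, 60, 58, 57]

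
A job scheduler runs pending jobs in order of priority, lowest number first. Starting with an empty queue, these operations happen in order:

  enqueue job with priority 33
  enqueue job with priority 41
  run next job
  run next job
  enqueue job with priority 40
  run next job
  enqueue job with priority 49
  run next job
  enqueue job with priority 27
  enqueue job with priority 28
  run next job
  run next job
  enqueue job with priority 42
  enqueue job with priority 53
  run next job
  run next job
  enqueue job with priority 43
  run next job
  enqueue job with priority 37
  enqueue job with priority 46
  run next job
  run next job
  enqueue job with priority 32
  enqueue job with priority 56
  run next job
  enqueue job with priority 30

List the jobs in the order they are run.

33, 41, 40, 49, 27, 28, 42, 53, 43, 37, 46, 32

insert 33 → {33}
insert 41 → {33, 41}
run next job → 33; now {41}
run next job → 41; now {}
insert 40 → {40}
run next job → 40; now {}
insert 49 → {49}
run next job → 49; now {}
insert 27 → {27}
insert 28 → {27, 28}
run next job → 27; now {28}
run next job → 28; now {}
insert 42 → {42}
insert 53 → {42, 53}
run next job → 42; now {53}
run next job → 53; now {}
insert 43 → {43}
run next job → 43; now {}
insert 37 → {37}
insert 46 → {37, 46}
run next job → 37; now {46}
run next job → 46; now {}
insert 32 → {32}
insert 56 → {32, 56}
run next job → 32; now {56}
insert 30 → {30, 56}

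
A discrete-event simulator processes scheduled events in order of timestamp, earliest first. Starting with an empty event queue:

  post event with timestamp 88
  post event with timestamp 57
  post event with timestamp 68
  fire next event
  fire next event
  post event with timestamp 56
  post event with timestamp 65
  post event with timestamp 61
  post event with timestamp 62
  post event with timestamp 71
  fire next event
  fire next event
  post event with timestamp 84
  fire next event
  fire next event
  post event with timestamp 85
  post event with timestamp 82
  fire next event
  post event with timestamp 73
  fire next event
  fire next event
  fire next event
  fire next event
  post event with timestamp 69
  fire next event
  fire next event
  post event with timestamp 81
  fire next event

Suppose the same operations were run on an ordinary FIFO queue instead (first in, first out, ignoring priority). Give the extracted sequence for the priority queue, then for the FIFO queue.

insert 88 → {88}
insert 57 → {57, 88}
insert 68 → {57, 68, 88}
fire next event → 57; now {68, 88}
fire next event → 68; now {88}
insert 56 → {56, 88}
insert 65 → {56, 65, 88}
insert 61 → {56, 61, 65, 88}
insert 62 → {56, 61, 62, 65, 88}
insert 71 → {56, 61, 62, 65, 71, 88}
fire next event → 56; now {61, 62, 65, 71, 88}
fire next event → 61; now {62, 65, 71, 88}
insert 84 → {62, 65, 71, 84, 88}
fire next event → 62; now {65, 71, 84, 88}
fire next event → 65; now {71, 84, 88}
insert 85 → {71, 84, 85, 88}
insert 82 → {71, 82, 84, 85, 88}
fire next event → 71; now {82, 84, 85, 88}
insert 73 → {73, 82, 84, 85, 88}
fire next event → 73; now {82, 84, 85, 88}
fire next event → 82; now {84, 85, 88}
fire next event → 84; now {85, 88}
fire next event → 85; now {88}
insert 69 → {69, 88}
fire next event → 69; now {88}
fire next event → 88; now {}
insert 81 → {81}
fire next event → 81; now {}

priority queue: [57, 68, 56, 61, 62, 65, 71, 73, 82, 84, 85, 69, 88, 81]; FIFO queue: 88, 57, 68, 56, 65, 61, 62, 71, 84, 85, 82, 73, 69, 81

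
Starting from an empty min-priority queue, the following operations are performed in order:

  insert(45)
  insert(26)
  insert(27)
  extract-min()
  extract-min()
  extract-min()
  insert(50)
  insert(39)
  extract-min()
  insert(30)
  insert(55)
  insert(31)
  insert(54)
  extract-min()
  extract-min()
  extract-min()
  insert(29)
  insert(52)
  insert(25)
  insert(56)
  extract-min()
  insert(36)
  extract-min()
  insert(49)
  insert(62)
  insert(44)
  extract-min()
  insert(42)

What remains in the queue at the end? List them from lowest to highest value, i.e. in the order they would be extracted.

[42, 44, 49, 52, 54, 55, 56, 62]

insert 45 → {45}
insert 26 → {26, 45}
insert 27 → {26, 27, 45}
extract-min → 26; now {27, 45}
extract-min → 27; now {45}
extract-min → 45; now {}
insert 50 → {50}
insert 39 → {39, 50}
extract-min → 39; now {50}
insert 30 → {30, 50}
insert 55 → {30, 50, 55}
insert 31 → {30, 31, 50, 55}
insert 54 → {30, 31, 50, 54, 55}
extract-min → 30; now {31, 50, 54, 55}
extract-min → 31; now {50, 54, 55}
extract-min → 50; now {54, 55}
insert 29 → {29, 54, 55}
insert 52 → {29, 52, 54, 55}
insert 25 → {25, 29, 52, 54, 55}
insert 56 → {25, 29, 52, 54, 55, 56}
extract-min → 25; now {29, 52, 54, 55, 56}
insert 36 → {29, 36, 52, 54, 55, 56}
extract-min → 29; now {36, 52, 54, 55, 56}
insert 49 → {36, 49, 52, 54, 55, 56}
insert 62 → {36, 49, 52, 54, 55, 56, 62}
insert 44 → {36, 44, 49, 52, 54, 55, 56, 62}
extract-min → 36; now {44, 49, 52, 54, 55, 56, 62}
insert 42 → {42, 44, 49, 52, 54, 55, 56, 62}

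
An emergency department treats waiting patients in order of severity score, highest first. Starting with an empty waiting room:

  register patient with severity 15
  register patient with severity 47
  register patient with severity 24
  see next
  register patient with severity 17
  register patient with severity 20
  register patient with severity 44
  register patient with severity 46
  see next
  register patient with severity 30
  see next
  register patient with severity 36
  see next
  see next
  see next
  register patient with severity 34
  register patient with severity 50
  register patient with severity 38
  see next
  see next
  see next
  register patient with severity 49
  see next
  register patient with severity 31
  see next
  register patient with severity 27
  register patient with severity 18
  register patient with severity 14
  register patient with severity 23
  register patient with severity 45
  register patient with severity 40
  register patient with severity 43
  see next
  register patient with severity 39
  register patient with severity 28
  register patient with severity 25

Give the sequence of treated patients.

47, 46, 44, 36, 30, 24, 50, 38, 34, 49, 31, 45

insert 15 → {15}
insert 47 → {47, 15}
insert 24 → {47, 24, 15}
see next → 47; now {24, 15}
insert 17 → {24, 17, 15}
insert 20 → {24, 20, 17, 15}
insert 44 → {44, 24, 20, 17, 15}
insert 46 → {46, 44, 24, 20, 17, 15}
see next → 46; now {44, 24, 20, 17, 15}
insert 30 → {44, 30, 24, 20, 17, 15}
see next → 44; now {30, 24, 20, 17, 15}
insert 36 → {36, 30, 24, 20, 17, 15}
see next → 36; now {30, 24, 20, 17, 15}
see next → 30; now {24, 20, 17, 15}
see next → 24; now {20, 17, 15}
insert 34 → {34, 20, 17, 15}
insert 50 → {50, 34, 20, 17, 15}
insert 38 → {50, 38, 34, 20, 17, 15}
see next → 50; now {38, 34, 20, 17, 15}
see next → 38; now {34, 20, 17, 15}
see next → 34; now {20, 17, 15}
insert 49 → {49, 20, 17, 15}
see next → 49; now {20, 17, 15}
insert 31 → {31, 20, 17, 15}
see next → 31; now {20, 17, 15}
insert 27 → {27, 20, 17, 15}
insert 18 → {27, 20, 18, 17, 15}
insert 14 → {27, 20, 18, 17, 15, 14}
insert 23 → {27, 23, 20, 18, 17, 15, 14}
insert 45 → {45, 27, 23, 20, 18, 17, 15, 14}
insert 40 → {45, 40, 27, 23, 20, 18, 17, 15, 14}
insert 43 → {45, 43, 40, 27, 23, 20, 18, 17, 15, 14}
see next → 45; now {43, 40, 27, 23, 20, 18, 17, 15, 14}
insert 39 → {43, 40, 39, 27, 23, 20, 18, 17, 15, 14}
insert 28 → {43, 40, 39, 28, 27, 23, 20, 18, 17, 15, 14}
insert 25 → {43, 40, 39, 28, 27, 25, 23, 20, 18, 17, 15, 14}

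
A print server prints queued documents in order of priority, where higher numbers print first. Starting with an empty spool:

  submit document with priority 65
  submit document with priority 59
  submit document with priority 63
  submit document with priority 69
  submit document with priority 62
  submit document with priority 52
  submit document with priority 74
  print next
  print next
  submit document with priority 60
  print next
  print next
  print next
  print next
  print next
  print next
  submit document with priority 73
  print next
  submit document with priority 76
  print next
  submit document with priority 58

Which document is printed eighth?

insert 65 → {65}
insert 59 → {65, 59}
insert 63 → {65, 63, 59}
insert 69 → {69, 65, 63, 59}
insert 62 → {69, 65, 63, 62, 59}
insert 52 → {69, 65, 63, 62, 59, 52}
insert 74 → {74, 69, 65, 63, 62, 59, 52}
print next → 74; now {69, 65, 63, 62, 59, 52}
print next → 69; now {65, 63, 62, 59, 52}
insert 60 → {65, 63, 62, 60, 59, 52}
print next → 65; now {63, 62, 60, 59, 52}
print next → 63; now {62, 60, 59, 52}
print next → 62; now {60, 59, 52}
print next → 60; now {59, 52}
print next → 59; now {52}
print next → 52; now {}
insert 73 → {73}
print next → 73; now {}
insert 76 → {76}
print next → 76; now {}
insert 58 → {58}

52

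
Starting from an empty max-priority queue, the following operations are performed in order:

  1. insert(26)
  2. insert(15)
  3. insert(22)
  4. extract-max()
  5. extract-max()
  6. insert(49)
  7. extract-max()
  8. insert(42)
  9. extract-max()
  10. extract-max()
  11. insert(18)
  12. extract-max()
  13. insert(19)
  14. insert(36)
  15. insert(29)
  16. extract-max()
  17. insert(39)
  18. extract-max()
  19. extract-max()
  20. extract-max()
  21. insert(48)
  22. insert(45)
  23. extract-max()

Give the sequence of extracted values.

insert 26 → {26}
insert 15 → {26, 15}
insert 22 → {26, 22, 15}
extract-max → 26; now {22, 15}
extract-max → 22; now {15}
insert 49 → {49, 15}
extract-max → 49; now {15}
insert 42 → {42, 15}
extract-max → 42; now {15}
extract-max → 15; now {}
insert 18 → {18}
extract-max → 18; now {}
insert 19 → {19}
insert 36 → {36, 19}
insert 29 → {36, 29, 19}
extract-max → 36; now {29, 19}
insert 39 → {39, 29, 19}
extract-max → 39; now {29, 19}
extract-max → 29; now {19}
extract-max → 19; now {}
insert 48 → {48}
insert 45 → {48, 45}
extract-max → 48; now {45}

[26, 22, 49, 42, 15, 18, 36, 39, 29, 19, 48]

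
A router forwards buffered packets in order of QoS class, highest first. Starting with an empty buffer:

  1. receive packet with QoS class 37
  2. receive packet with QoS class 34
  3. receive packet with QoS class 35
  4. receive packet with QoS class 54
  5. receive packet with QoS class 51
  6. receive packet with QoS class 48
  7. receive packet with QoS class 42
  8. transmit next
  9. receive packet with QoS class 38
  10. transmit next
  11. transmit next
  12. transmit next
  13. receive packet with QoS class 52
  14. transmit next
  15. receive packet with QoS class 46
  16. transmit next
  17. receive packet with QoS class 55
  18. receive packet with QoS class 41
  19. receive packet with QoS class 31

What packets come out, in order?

[54, 51, 48, 42, 52, 46]

insert 37 → {37}
insert 34 → {37, 34}
insert 35 → {37, 35, 34}
insert 54 → {54, 37, 35, 34}
insert 51 → {54, 51, 37, 35, 34}
insert 48 → {54, 51, 48, 37, 35, 34}
insert 42 → {54, 51, 48, 42, 37, 35, 34}
transmit next → 54; now {51, 48, 42, 37, 35, 34}
insert 38 → {51, 48, 42, 38, 37, 35, 34}
transmit next → 51; now {48, 42, 38, 37, 35, 34}
transmit next → 48; now {42, 38, 37, 35, 34}
transmit next → 42; now {38, 37, 35, 34}
insert 52 → {52, 38, 37, 35, 34}
transmit next → 52; now {38, 37, 35, 34}
insert 46 → {46, 38, 37, 35, 34}
transmit next → 46; now {38, 37, 35, 34}
insert 55 → {55, 38, 37, 35, 34}
insert 41 → {55, 41, 38, 37, 35, 34}
insert 31 → {55, 41, 38, 37, 35, 34, 31}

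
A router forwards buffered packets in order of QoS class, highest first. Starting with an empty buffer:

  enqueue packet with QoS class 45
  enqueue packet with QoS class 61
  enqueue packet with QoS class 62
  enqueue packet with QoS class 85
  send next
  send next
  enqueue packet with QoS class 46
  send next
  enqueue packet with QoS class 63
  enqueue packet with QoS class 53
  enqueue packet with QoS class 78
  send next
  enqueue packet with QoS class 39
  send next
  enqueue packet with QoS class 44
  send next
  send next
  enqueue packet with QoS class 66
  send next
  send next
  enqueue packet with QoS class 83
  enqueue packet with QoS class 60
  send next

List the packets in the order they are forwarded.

[85, 62, 61, 78, 63, 53, 46, 66, 45, 83]

insert 45 → {45}
insert 61 → {61, 45}
insert 62 → {62, 61, 45}
insert 85 → {85, 62, 61, 45}
send next → 85; now {62, 61, 45}
send next → 62; now {61, 45}
insert 46 → {61, 46, 45}
send next → 61; now {46, 45}
insert 63 → {63, 46, 45}
insert 53 → {63, 53, 46, 45}
insert 78 → {78, 63, 53, 46, 45}
send next → 78; now {63, 53, 46, 45}
insert 39 → {63, 53, 46, 45, 39}
send next → 63; now {53, 46, 45, 39}
insert 44 → {53, 46, 45, 44, 39}
send next → 53; now {46, 45, 44, 39}
send next → 46; now {45, 44, 39}
insert 66 → {66, 45, 44, 39}
send next → 66; now {45, 44, 39}
send next → 45; now {44, 39}
insert 83 → {83, 44, 39}
insert 60 → {83, 60, 44, 39}
send next → 83; now {60, 44, 39}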